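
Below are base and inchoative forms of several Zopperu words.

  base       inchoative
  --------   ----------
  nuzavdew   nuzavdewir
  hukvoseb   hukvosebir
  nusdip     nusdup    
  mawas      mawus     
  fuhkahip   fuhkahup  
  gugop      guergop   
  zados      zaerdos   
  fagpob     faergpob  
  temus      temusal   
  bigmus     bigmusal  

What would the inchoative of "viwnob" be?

vierwnob

nusdip and gugop both end in -p yet inflect differently (nusdup, guergop), so the final letter is not what conditions the rule; the last vowel is.
"viwnob" has last vowel 'o'. The stems whose last vowel is 'o' (gugop → guergop, zados → zaerdos, fagpob → faergpob) insert -er- after the first vowel.
The other patterns: stems whose last vowel is 'e' add -ir; stems whose last vowel is 'a' or 'i' change the last vowel to 'u'; stems whose last vowel is 'u' add -al.
So viwnob → vierwnob.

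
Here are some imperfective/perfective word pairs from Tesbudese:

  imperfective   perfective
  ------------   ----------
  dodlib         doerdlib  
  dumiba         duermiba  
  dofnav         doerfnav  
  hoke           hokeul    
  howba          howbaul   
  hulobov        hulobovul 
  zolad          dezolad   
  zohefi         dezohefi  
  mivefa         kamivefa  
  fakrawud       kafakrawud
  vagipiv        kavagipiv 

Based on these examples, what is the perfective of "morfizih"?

kamorfizih

dumiba and howba both end in -a yet inflect differently (duermiba, howbaul), so the final letter is not what conditions the rule; the first letter is.
"morfizih" begins with m-. The one such stem in the data (mivefa → kamivefa) adds the prefix ka-, so the same rule applies.
The other patterns: stems beginning with d- insert -er- after the first vowel; stems beginning with h- add -ul; stems beginning with z- add the prefix de-.
So morfizih → kamorfizih.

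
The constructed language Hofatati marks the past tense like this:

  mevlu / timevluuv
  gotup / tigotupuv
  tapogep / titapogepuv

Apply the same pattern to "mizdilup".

timizdilupuv

Every pair shown (mevlu → timevluuv, gotup → tigotupuv, tapogep → titapogepuv) follows the same rule: add ti- … -uv around the stem.
So mizdilup → timizdilupuv.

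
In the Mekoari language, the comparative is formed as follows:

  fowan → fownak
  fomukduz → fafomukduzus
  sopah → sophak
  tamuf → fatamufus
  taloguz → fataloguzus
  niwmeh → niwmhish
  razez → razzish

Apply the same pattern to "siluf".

fasilufus

sopah and niwmeh both end in -h yet inflect differently (sophak, niwmhish), so the final letter is not what conditions the rule; the last vowel is.
"siluf" has last vowel 'u'. The stems whose last vowel is 'u' (taloguz → fataloguzus, tamuf → fatamufus, fomukduz → fafomukduzus) add fa- … -us around the stem.
The other patterns: stems whose last vowel is 'a' delete the last vowel and add -ak; stems whose last vowel is 'e' delete the last vowel and add -ish.
So siluf → fasilufus.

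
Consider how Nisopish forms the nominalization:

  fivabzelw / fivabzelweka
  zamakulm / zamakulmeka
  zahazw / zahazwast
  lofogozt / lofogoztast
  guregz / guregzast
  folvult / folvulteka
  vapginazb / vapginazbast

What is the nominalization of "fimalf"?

fimalfeka

folvult and lofogozt both end in -t yet inflect differently (folvulteka, lofogoztast), so the final letter is not what conditions the rule; the second-to-last letter is.
"fimalf" has second-to-last letter 'l'. The stems whose second-to-last letter is 'l' (folvult → folvulteka, fivabzelw → fivabzelweka, zamakulm → zamakulmeka) add -eka.
So fimalf → fimalfeka.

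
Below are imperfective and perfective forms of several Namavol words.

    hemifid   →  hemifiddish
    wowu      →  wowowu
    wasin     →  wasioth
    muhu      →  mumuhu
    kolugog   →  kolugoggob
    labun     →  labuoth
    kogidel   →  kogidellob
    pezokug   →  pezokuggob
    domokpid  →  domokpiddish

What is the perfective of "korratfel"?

korratfellob

labun and pezokug both have last vowel 'u' yet inflect differently (labuoth, pezokuggob), so the last vowel is not what conditions the rule; the final letter is.
"korratfel" ends in -l. The one such stem in the data (kogidel → kogidellob) doubles the final consonant and adds -ob (as do pezokug, kolugog), so the same rule applies.
The other patterns: stems ending in -n drop the final letter and add -oth; stems ending in -u repeat the first consonant+vowel as a prefix; stems ending in -d double the final consonant and add -ish.
So korratfel → korratfellob.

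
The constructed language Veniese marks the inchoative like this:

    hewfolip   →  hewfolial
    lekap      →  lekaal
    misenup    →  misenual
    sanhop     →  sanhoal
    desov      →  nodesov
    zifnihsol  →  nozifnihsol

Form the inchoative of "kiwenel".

nokiwenel

sanhop and desov both have last vowel 'o' yet inflect differently (sanhoal, nodesov), so the last vowel is not what conditions the rule; the final letter is.
"kiwenel" ends in -l. The one such stem in the data (zifnihsol → nozifnihsol) adds the prefix no-, so the same rule applies.
So kiwenel → nokiwenel.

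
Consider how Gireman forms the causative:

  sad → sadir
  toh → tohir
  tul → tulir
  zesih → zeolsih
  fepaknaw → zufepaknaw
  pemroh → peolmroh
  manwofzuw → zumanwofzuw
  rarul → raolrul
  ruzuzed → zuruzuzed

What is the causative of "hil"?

"hil" has 1 vowel. The stems with 1 vowel (tul → tulir, toh → tohir, sad → sadir) add -ir.
The other patterns: stems with 2 vowels insert -ol- after the first vowel; stems with 3 vowels add the prefix zu-.
So hil → hilir.

hilir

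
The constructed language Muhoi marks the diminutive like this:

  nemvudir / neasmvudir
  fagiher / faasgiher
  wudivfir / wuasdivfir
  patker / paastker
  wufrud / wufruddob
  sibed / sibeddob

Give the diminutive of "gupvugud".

gupvuguddob

"gupvugud" ends in -d. The stems ending in -d (wufrud → wufruddob, sibed → sibeddob) double the final consonant and add -ob.
The other pattern: stems ending in -r insert -as- after the first vowel.
So gupvugud → gupvuguddob.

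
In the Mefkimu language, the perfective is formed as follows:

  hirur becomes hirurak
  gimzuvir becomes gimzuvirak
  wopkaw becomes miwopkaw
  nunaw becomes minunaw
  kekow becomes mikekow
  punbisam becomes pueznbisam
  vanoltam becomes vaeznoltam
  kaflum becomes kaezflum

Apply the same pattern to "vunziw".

mivunziw

wopkaw and punbisam both have last vowel 'a' yet inflect differently (miwopkaw, pueznbisam), so the last vowel is not what conditions the rule; the final letter is.
"vunziw" ends in -w. The stems ending in -w (wopkaw → miwopkaw, nunaw → minunaw, kekow → mikekow) add the prefix mi-.
The other patterns: stems ending in -r add -ak; stems ending in -m insert -ez- after the first vowel.
So vunziw → mivunziw.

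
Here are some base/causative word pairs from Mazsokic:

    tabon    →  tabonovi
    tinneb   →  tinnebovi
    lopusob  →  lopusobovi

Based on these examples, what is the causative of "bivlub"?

Every pair shown (tabon → tabonovi, tinneb → tinnebovi, lopusob → lopusobovi) follows the same rule: add -ovi.
So bivlub → bivlubovi.

bivlubovi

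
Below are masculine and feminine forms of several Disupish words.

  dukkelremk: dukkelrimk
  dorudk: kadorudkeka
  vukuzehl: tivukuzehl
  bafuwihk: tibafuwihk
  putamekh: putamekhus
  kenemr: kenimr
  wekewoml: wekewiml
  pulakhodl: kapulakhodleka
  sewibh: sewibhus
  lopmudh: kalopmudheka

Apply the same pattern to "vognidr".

kavognidreka

dorudk and bafuwihk both end in -k yet inflect differently (kadorudkeka, tibafuwihk), so the final letter is not what conditions the rule; the second-to-last letter is.
"vognidr" has second-to-last letter 'd'. The stems whose second-to-last letter is 'd' (dorudk → kadorudkeka, lopmudh → kalopmudheka, pulakhodl → kapulakhodleka) add ka- … -eka around the stem.
So vognidr → kavognidreka.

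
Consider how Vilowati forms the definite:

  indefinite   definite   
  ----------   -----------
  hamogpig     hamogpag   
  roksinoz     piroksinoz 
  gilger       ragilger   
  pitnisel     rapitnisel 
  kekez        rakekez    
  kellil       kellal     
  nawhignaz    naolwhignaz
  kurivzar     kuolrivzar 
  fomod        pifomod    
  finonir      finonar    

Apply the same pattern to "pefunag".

"pefunag" has last vowel 'a'. The stems whose last vowel is 'a' (kurivzar → kuolrivzar, nawhignaz → naolwhignaz) insert -ol- after the first vowel.
The other patterns: stems whose last vowel is 'o' add the prefix pi-; stems whose last vowel is 'e' add the prefix ra-; stems whose last vowel is 'i' change the last vowel to 'a'.
So pefunag → peolfunag.

peolfunag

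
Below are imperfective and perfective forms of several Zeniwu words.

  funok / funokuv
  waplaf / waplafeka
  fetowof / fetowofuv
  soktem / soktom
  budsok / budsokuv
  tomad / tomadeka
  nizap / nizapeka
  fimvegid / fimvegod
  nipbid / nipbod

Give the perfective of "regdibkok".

waplaf and fetowof both end in -f yet inflect differently (waplafeka, fetowofuv), so the final letter is not what conditions the rule; the last vowel is.
"regdibkok" has last vowel 'o'. The stems whose last vowel is 'o' (funok → funokuv, budsok → budsokuv, fetowof → fetowofuv) add -uv.
The other patterns: stems whose last vowel is 'a' add -eka; stems whose last vowel is 'e' or 'i' change the last vowel to 'o'.
So regdibkok → regdibkokuv.

regdibkokuv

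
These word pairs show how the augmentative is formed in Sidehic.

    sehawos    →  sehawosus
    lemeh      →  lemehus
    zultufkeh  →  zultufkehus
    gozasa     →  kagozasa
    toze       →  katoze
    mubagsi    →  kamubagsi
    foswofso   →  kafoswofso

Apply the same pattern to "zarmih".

lemeh and toze both have last vowel 'e' yet inflect differently (lemehus, katoze), so the last vowel is not what conditions the rule; whether the stem ends in a vowel or a consonant is.
"zarmih" ends in a consonant. The stems ending in a consonant (sehawos → sehawosus, lemeh → lemehus, zultufkeh → zultufkehus) add -us.
So zarmih → zarmihus.

zarmihus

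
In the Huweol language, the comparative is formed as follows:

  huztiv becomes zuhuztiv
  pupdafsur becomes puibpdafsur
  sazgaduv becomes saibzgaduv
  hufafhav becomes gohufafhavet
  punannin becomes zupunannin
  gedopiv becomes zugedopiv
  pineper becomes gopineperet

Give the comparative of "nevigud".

neibvigud

gedopiv and sazgaduv both end in -v yet inflect differently (zugedopiv, saibzgaduv), so the final letter is not what conditions the rule; the last vowel is.
"nevigud" has last vowel 'u'. The stems whose last vowel is 'u' (pupdafsur → puibpdafsur, sazgaduv → saibzgaduv) insert -ib- after the first vowel.
So nevigud → neibvigud.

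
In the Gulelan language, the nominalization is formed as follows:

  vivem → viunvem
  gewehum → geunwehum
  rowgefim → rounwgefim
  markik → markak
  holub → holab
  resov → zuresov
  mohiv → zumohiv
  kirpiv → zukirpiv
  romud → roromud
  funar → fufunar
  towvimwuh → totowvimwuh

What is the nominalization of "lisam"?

rowgefim and markik both have last vowel 'i' yet inflect differently (rounwgefim, markak), so the last vowel is not what conditions the rule; the final letter is.
"lisam" ends in -m. The stems ending in -m (vivem → viunvem, gewehum → geunwehum, rowgefim → rounwgefim) insert -un- after the first vowel.
The other patterns: stems ending in -b or -k change the last vowel to 'a'; stems ending in -v add the prefix zu-; stems ending in -d, -h or -r repeat the first consonant+vowel as a prefix.
So lisam → liunsam.

liunsam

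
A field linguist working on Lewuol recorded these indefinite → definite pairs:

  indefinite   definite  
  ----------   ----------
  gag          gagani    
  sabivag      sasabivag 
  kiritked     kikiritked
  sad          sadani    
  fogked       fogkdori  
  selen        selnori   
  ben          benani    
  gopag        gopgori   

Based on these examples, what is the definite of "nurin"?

sad and fogked both end in -d yet inflect differently (sadani, fogkdori), so the final letter is not what conditions the rule; the number of vowels is.
"nurin" has 2 vowels. The stems with 2 vowels (fogked → fogkdori, gopag → gopgori, selen → selnori) delete the last vowel and add -ori.
The other patterns: stems with 1 vowel add -ani; stems with 3 vowels repeat the first consonant+vowel as a prefix.
So nurin → nurnori.

nurnori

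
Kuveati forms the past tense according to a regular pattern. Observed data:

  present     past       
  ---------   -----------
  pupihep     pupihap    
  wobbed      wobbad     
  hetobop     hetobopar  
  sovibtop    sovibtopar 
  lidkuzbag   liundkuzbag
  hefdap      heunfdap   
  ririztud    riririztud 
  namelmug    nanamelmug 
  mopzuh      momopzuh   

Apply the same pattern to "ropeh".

ropah

"ropeh" has last vowel 'e'. The stems whose last vowel is 'e' (pupihep → pupihap, wobbed → wobbad) change the last vowel to 'a'.
The other patterns: stems whose last vowel is 'o' add -ar; stems whose last vowel is 'a' insert -un- after the first vowel; stems whose last vowel is 'u' repeat the first consonant+vowel as a prefix.
So ropeh → ropah.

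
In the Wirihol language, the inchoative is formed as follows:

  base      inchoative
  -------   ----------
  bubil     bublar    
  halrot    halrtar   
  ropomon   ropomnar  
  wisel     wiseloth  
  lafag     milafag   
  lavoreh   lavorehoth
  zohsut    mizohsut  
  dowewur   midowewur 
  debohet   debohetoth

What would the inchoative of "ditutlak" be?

zohsut and debohet both end in -t yet inflect differently (mizohsut, debohetoth), so the final letter is not what conditions the rule; the last vowel is.
"ditutlak" has last vowel 'a'. The one such stem in the data (lafag → milafag) adds the prefix mi-, so the same rule applies.
The other patterns: stems whose last vowel is 'e' add -oth; stems whose last vowel is 'i' or 'o' delete the last vowel and add -ar.
So ditutlak → miditutlak.

miditutlak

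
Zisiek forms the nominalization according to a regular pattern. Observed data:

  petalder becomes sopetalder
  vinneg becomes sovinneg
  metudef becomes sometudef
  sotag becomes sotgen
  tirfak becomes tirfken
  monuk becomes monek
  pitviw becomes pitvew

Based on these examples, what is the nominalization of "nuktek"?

vinneg and sotag both end in -g yet inflect differently (sovinneg, sotgen), so the final letter is not what conditions the rule; the last vowel is.
"nuktek" has last vowel 'e'. The stems whose last vowel is 'e' (petalder → sopetalder, vinneg → sovinneg, metudef → sometudef) add the prefix so-.
The other patterns: stems whose last vowel is 'a' delete the last vowel and add -en; stems whose last vowel is 'i' or 'u' change the last vowel to 'e'.
So nuktek → sonuktek.

sonuktek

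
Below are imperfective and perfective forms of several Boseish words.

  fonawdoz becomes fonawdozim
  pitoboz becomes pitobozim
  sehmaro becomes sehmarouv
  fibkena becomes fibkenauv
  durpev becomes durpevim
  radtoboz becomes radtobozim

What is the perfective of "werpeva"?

sehmaro and pitoboz both have last vowel 'o' yet inflect differently (sehmarouv, pitobozim), so the last vowel is not what conditions the rule; whether the stem ends in a vowel or a consonant is.
"werpeva" ends in a vowel. The stems ending in a vowel (sehmaro → sehmarouv, fibkena → fibkenauv) add -uv.
So werpeva → werpevauv.

werpevauv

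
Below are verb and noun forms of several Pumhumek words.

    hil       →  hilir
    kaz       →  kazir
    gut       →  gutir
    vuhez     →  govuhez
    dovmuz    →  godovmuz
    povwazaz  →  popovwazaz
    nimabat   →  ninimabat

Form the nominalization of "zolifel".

"zolifel" has 3 vowels. The stems with 3 vowels (povwazaz → popovwazaz, nimabat → ninimabat) repeat the first consonant+vowel as a prefix.
The other patterns: stems with 1 vowel add -ir; stems with 2 vowels add the prefix go-.
So zolifel → zozolifel.

zozolifel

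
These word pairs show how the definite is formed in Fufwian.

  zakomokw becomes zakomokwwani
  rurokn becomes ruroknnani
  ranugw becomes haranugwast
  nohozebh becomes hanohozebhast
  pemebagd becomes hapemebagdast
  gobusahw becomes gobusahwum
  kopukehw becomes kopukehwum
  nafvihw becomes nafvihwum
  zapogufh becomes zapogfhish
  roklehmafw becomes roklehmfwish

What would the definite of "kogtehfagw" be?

zakomokw and ranugw both end in -w yet inflect differently (zakomokwwani, haranugwast), so the final letter is not what conditions the rule; the second-to-last letter is.
"kogtehfagw" has second-to-last letter 'g'. The stems whose second-to-last letter is 'g' (ranugw → haranugwast, pemebagd → hapemebagdast) add ha- … -ast around the stem.
So kogtehfagw → hakogtehfagwast.

hakogtehfagwast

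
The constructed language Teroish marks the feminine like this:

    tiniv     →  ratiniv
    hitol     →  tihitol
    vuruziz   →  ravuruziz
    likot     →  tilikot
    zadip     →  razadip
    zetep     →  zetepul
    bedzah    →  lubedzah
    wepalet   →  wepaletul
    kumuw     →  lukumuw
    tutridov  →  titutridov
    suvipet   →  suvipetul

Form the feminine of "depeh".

depehul

zetep and zadip both end in -p yet inflect differently (zetepul, razadip), so the final letter is not what conditions the rule; the last vowel is.
"depeh" has last vowel 'e'. The stems whose last vowel is 'e' (zetep → zetepul, wepalet → wepaletul, suvipet → suvipetul) add -ul.
The other patterns: stems whose last vowel is 'i' add the prefix ra-; stems whose last vowel is 'o' add the prefix ti-; stems whose last vowel is 'a' or 'u' add the prefix lu-.
So depeh → depehul.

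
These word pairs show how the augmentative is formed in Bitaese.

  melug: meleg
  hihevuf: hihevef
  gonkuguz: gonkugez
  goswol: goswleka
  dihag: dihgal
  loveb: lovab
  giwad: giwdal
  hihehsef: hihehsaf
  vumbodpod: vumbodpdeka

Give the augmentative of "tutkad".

hihehsef and hihevuf both end in -f yet inflect differently (hihehsaf, hihevef), so the final letter is not what conditions the rule; the last vowel is.
"tutkad" has last vowel 'a'. The stems whose last vowel is 'a' (giwad → giwdal, dihag → dihgal) delete the last vowel and add -al.
The other patterns: stems whose last vowel is 'e' change the last vowel to 'a'; stems whose last vowel is 'u' change the last vowel to 'e'; stems whose last vowel is 'o' delete the last vowel and add -eka.
So tutkad → tutkdal.

tutkdal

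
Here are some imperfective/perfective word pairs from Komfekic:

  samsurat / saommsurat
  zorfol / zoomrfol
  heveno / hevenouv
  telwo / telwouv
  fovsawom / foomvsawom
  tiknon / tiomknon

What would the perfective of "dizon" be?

diomzon

telwo and fovsawom both have last vowel 'o' yet inflect differently (telwouv, foomvsawom), so the last vowel is not what conditions the rule; whether the stem ends in a vowel or a consonant is.
"dizon" ends in a consonant. The stems ending in a consonant (fovsawom → foomvsawom, tiknon → tiomknon, samsurat → saommsurat) insert -om- after the first vowel.
So dizon → diomzon.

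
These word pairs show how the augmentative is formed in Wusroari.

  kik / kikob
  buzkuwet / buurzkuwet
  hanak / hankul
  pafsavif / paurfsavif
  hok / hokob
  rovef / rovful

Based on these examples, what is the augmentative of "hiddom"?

hok and hanak both end in -k yet inflect differently (hokob, hankul), so the final letter is not what conditions the rule; the number of vowels is.
"hiddom" has 2 vowels. The stems with 2 vowels (rovef → rovful, hanak → hankul) delete the last vowel and add -ul.
The other patterns: stems with 1 vowel add -ob; stems with 3 vowels insert -ur- after the first vowel.
So hiddom → hiddmul.

hiddmul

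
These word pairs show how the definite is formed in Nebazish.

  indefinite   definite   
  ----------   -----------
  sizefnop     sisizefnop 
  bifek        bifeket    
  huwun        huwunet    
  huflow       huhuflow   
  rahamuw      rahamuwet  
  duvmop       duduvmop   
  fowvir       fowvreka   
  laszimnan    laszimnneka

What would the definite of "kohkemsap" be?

kohkemspeka

huflow and rahamuw both end in -w yet inflect differently (huhuflow, rahamuwet), so the final letter is not what conditions the rule; the last vowel is.
"kohkemsap" has last vowel 'a'. The one such stem in the data (laszimnan → laszimnneka) deletes the last vowel and adds -eka (as does fowvir), so the same rule applies.
The other patterns: stems whose last vowel is 'o' repeat the first consonant+vowel as a prefix; stems whose last vowel is 'e' or 'u' add -et.
So kohkemsap → kohkemspeka.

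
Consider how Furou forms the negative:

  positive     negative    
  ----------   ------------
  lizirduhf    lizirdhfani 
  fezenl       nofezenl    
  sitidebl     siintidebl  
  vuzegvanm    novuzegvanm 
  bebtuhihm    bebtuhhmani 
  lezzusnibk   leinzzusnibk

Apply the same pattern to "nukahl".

nukhlani

sitidebl and fezenl both end in -l yet inflect differently (siintidebl, nofezenl), so the final letter is not what conditions the rule; the second-to-last letter is.
"nukahl" has second-to-last letter 'h'. The stems whose second-to-last letter is 'h' (lizirduhf → lizirdhfani, bebtuhihm → bebtuhhmani) delete the last vowel and add -ani.
The other patterns: stems whose second-to-last letter is 'b' insert -in- after the first vowel; stems whose second-to-last letter is 'n' add the prefix no-.
So nukahl → nukhlani.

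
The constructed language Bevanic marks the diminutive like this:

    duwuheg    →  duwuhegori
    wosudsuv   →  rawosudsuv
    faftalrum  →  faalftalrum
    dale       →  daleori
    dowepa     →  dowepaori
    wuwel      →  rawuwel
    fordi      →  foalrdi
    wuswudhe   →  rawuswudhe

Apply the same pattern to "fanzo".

dale and wuswudhe both end in -e yet inflect differently (daleori, rawuswudhe), so the final letter is not what conditions the rule; the first letter is.
"fanzo" begins with f-. The stems beginning with f- (faftalrum → faalftalrum, fordi → foalrdi) insert -al- after the first vowel.
So fanzo → faalnzo.

faalnzo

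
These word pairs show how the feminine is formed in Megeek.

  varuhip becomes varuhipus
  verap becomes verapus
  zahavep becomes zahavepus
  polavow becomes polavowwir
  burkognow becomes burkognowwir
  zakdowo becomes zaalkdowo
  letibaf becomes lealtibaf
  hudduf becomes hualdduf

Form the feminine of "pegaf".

polavow and zakdowo both have last vowel 'o' yet inflect differently (polavowwir, zaalkdowo), so the last vowel is not what conditions the rule; the final letter is.
"pegaf" ends in -f. The stems ending in -f (letibaf → lealtibaf, hudduf → hualdduf) insert -al- after the first vowel.
So pegaf → pealgaf.

pealgaf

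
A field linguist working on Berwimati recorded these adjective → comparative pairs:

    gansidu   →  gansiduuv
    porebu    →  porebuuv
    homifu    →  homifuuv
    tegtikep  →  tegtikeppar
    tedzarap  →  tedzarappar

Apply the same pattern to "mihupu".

"mihupu" ends in -u. The stems ending in -u (gansidu → gansiduuv, porebu → porebuuv, homifu → homifuuv) add -uv.
The other pattern: stems ending in -p double the final consonant and add -ar.
So mihupu → mihupuuv.

mihupuuv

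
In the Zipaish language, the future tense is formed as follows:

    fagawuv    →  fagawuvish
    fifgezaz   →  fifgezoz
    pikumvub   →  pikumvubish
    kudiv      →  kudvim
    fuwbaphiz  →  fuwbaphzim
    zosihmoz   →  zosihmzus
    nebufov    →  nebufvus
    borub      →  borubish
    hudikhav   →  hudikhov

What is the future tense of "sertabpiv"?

fagawuv and kudiv both end in -v yet inflect differently (fagawuvish, kudvim), so the final letter is not what conditions the rule; the last vowel is.
"sertabpiv" has last vowel 'i'. The stems whose last vowel is 'i' (fuwbaphiz → fuwbaphzim, kudiv → kudvim) delete the last vowel and add -im.
The other patterns: stems whose last vowel is 'u' add -ish; stems whose last vowel is 'a' change the last vowel to 'o'; stems whose last vowel is 'o' delete the last vowel and add -us.
So sertabpiv → sertabpvim.

sertabpvim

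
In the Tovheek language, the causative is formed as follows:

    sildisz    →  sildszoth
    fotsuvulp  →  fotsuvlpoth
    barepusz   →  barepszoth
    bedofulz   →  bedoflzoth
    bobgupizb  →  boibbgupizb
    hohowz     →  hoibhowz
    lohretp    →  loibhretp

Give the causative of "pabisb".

sildisz and hohowz both end in -z yet inflect differently (sildszoth, hoibhowz), so the final letter is not what conditions the rule; the second-to-last letter is.
"pabisb" has second-to-last letter 's'. The stems whose second-to-last letter is 's' (sildisz → sildszoth, barepusz → barepszoth) delete the last vowel and add -oth.
The other pattern: stems whose second-to-last letter is 't', 'w' or 'z' insert -ib- after the first vowel.
So pabisb → pabsboth.

pabsboth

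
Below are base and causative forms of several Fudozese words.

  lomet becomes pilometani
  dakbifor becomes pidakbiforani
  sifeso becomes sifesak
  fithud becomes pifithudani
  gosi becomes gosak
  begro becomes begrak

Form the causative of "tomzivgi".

begro and dakbifor both have last vowel 'o' yet inflect differently (begrak, pidakbiforani), so the last vowel is not what conditions the rule; whether the stem ends in a vowel or a consonant is.
"tomzivgi" ends in a vowel. The stems ending in a vowel (gosi → gosak, begro → begrak, sifeso → sifesak) drop the final letter and add -ak.
The other pattern: stems ending in a consonant add pi- … -ani around the stem.
So tomzivgi → tomzivgak.

tomzivgak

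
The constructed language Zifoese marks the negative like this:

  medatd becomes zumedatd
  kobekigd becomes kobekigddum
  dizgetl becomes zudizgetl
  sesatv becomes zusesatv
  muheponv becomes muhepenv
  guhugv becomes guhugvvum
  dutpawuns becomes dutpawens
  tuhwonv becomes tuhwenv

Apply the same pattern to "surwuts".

"surwuts" has second-to-last letter 't'. The stems whose second-to-last letter is 't' (medatd → zumedatd, dizgetl → zudizgetl, sesatv → zusesatv) add the prefix zu-.
The other patterns: stems whose second-to-last letter is 'n' change the last vowel to 'e'; stems whose second-to-last letter is 'g' double the final consonant and add -um.
So surwuts → zusurwuts.

zusurwuts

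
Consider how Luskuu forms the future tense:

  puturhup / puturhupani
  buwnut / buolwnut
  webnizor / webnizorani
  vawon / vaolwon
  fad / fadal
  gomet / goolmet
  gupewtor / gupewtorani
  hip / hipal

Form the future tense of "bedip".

hip and puturhup both end in -p yet inflect differently (hipal, puturhupani), so the final letter is not what conditions the rule; the number of vowels is.
"bedip" has 2 vowels. The stems with 2 vowels (gomet → goolmet, vawon → vaolwon, buwnut → buolwnut) insert -ol- after the first vowel.
The other patterns: stems with 1 vowel add -al; stems with 3 vowels add -ani.
So bedip → beoldip.

beoldip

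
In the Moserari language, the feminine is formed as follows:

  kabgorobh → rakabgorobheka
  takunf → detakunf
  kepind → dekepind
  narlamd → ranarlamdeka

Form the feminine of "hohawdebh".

rahohawdebheka

kepind and narlamd both end in -d yet inflect differently (dekepind, ranarlamdeka), so the final letter is not what conditions the rule; the second-to-last letter is.
"hohawdebh" has second-to-last letter 'b'. The one such stem in the data (kabgorobh → rakabgorobheka) adds ra- … -eka around the stem, so the same rule applies.
The other pattern: stems whose second-to-last letter is 'n' add the prefix de-.
So hohawdebh → rahohawdebheka.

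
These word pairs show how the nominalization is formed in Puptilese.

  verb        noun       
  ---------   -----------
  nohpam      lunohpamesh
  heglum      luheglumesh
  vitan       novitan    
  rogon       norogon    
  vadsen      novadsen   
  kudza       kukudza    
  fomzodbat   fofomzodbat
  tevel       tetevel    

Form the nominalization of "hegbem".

luhegbemesh

"hegbem" ends in -m. The stems ending in -m (nohpam → lunohpamesh, heglum → luheglumesh) add lu- … -esh around the stem.
The other patterns: stems ending in -n add the prefix no-; stems ending in -a, -l or -t repeat the first consonant+vowel as a prefix.
So hegbem → luhegbemesh.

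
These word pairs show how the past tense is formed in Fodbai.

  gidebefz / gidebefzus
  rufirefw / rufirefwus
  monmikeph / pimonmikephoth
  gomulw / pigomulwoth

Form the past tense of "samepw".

pisamepwoth

"samepw" has second-to-last letter 'p'. The one such stem in the data (monmikeph → pimonmikephoth) adds pi- … -oth around the stem, so the same rule applies.
So samepw → pisamepwoth.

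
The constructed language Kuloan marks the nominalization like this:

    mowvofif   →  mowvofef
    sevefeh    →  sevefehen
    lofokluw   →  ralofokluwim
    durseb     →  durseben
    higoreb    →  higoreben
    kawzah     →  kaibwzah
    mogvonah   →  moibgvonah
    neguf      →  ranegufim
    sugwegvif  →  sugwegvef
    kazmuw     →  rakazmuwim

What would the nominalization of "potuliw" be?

potulew

sevefeh and mogvonah both end in -h yet inflect differently (sevefehen, moibgvonah), so the final letter is not what conditions the rule; the last vowel is.
"potuliw" has last vowel 'i'. The stems whose last vowel is 'i' (mowvofif → mowvofef, sugwegvif → sugwegvef) change the last vowel to 'e'.
The other patterns: stems whose last vowel is 'e' add -en; stems whose last vowel is 'a' insert -ib- after the first vowel; stems whose last vowel is 'u' add ra- … -im around the stem.
So potuliw → potulew.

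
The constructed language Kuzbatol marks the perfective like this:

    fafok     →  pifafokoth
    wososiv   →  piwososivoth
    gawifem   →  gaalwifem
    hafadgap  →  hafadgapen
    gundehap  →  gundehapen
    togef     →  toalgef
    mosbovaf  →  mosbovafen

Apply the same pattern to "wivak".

mosbovaf and togef both end in -f yet inflect differently (mosbovafen, toalgef), so the final letter is not what conditions the rule; the last vowel is.
"wivak" has last vowel 'a'. The stems whose last vowel is 'a' (gundehap → gundehapen, hafadgap → hafadgapen, mosbovaf → mosbovafen) add -en.
So wivak → wivaken.

wivaken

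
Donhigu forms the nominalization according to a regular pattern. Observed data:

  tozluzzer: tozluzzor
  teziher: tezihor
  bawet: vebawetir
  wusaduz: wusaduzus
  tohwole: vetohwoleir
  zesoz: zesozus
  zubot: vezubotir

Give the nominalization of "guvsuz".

guvsuzus

teziher and tohwole both have last vowel 'e' yet inflect differently (tezihor, vetohwoleir), so the last vowel is not what conditions the rule; the final letter is.
"guvsuz" ends in -z. The stems ending in -z (zesoz → zesozus, wusaduz → wusaduzus) add -us.
So guvsuz → guvsuzus.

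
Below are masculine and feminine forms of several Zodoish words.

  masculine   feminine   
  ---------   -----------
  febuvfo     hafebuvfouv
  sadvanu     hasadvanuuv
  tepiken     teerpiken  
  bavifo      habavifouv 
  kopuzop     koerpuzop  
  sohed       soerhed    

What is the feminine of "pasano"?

febuvfo and kopuzop both have last vowel 'o' yet inflect differently (hafebuvfouv, koerpuzop), so the last vowel is not what conditions the rule; whether the stem ends in a vowel or a consonant is.
"pasano" ends in a vowel. The stems ending in a vowel (febuvfo → hafebuvfouv, sadvanu → hasadvanuuv, bavifo → habavifouv) add ha- … -uv around the stem.
The other pattern: stems ending in a consonant insert -er- after the first vowel.
So pasano → hapasanouv.

hapasanouv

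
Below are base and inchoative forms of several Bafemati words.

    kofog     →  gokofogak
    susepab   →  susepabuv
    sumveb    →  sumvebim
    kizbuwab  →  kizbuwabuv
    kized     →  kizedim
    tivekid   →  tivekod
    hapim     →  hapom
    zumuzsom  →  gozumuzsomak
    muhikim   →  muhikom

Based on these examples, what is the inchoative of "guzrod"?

goguzrodak

kized and tivekid both end in -d yet inflect differently (kizedim, tivekod), so the final letter is not what conditions the rule; the last vowel is.
"guzrod" has last vowel 'o'. The stems whose last vowel is 'o' (kofog → gokofogak, zumuzsom → gozumuzsomak) add go- … -ak around the stem.
So guzrod → goguzrodak.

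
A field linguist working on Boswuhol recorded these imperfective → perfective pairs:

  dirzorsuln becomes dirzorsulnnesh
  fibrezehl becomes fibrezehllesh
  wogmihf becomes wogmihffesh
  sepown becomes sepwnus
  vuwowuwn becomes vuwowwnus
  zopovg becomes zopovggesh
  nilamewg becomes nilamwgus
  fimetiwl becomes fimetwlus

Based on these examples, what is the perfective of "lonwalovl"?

lonwalovllesh

sepown and dirzorsuln both end in -n yet inflect differently (sepwnus, dirzorsulnnesh), so the final letter is not what conditions the rule; the second-to-last letter is.
"lonwalovl" has second-to-last letter 'v'. The one such stem in the data (zopovg → zopovggesh) doubles the final consonant and adds -esh (as do dirzorsuln, fibrezehl), so the same rule applies.
The other pattern: stems whose second-to-last letter is 'w' delete the last vowel and add -us.
So lonwalovl → lonwalovllesh.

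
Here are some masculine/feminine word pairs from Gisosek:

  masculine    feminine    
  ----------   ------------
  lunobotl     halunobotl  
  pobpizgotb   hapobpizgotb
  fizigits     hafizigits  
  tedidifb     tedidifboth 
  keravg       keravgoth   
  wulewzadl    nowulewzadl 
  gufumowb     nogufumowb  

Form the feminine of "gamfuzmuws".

pobpizgotb and tedidifb both end in -b yet inflect differently (hapobpizgotb, tedidifboth), so the final letter is not what conditions the rule; the second-to-last letter is.
"gamfuzmuws" has second-to-last letter 'w'. The one such stem in the data (gufumowb → nogufumowb) adds the prefix no-, so the same rule applies.
So gamfuzmuws → nogamfuzmuws.

nogamfuzmuws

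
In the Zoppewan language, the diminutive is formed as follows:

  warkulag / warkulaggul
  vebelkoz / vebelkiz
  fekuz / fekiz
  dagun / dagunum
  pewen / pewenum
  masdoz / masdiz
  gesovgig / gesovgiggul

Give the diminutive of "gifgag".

gifgaggul

fekuz and dagun both have last vowel 'u' yet inflect differently (fekiz, dagunum), so the last vowel is not what conditions the rule; the final letter is.
"gifgag" ends in -g. The stems ending in -g (gesovgig → gesovgiggul, warkulag → warkulaggul) double the final consonant and add -ul.
So gifgag → gifgaggul.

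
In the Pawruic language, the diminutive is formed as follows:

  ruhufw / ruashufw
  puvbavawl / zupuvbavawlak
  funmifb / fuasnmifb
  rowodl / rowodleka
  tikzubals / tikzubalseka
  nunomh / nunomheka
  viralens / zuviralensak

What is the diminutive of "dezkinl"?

"dezkinl" has second-to-last letter 'n'. The one such stem in the data (viralens → zuviralensak) adds zu- … -ak around the stem, so the same rule applies.
So dezkinl → zudezkinlak.

zudezkinlak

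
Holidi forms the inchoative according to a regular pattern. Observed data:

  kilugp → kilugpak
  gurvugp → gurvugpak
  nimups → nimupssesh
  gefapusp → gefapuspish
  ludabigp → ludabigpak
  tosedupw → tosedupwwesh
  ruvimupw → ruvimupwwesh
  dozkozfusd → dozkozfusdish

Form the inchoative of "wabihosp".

gefapusp and gurvugp both end in -p yet inflect differently (gefapuspish, gurvugpak), so the final letter is not what conditions the rule; the second-to-last letter is.
"wabihosp" has second-to-last letter 's'. The stems whose second-to-last letter is 's' (dozkozfusd → dozkozfusdish, gefapusp → gefapuspish) add -ish.
The other patterns: stems whose second-to-last letter is 'p' double the final consonant and add -esh; stems whose second-to-last letter is 'g' add -ak.
So wabihosp → wabihospish.

wabihospish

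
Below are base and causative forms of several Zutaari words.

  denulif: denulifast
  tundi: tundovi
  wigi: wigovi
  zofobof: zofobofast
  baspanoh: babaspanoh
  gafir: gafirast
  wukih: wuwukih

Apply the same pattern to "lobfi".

lobfovi

tundi and wukih both have last vowel 'i' yet inflect differently (tundovi, wuwukih), so the last vowel is not what conditions the rule; the final letter is.
"lobfi" ends in -i. The stems ending in -i (tundi → tundovi, wigi → wigovi) drop the final letter and add -ovi.
So lobfi → lobfovi.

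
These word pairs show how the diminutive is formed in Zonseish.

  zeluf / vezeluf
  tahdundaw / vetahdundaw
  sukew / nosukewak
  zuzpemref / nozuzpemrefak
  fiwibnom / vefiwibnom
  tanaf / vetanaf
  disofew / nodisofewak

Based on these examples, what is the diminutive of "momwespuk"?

vemomwespuk

"momwespuk" has last vowel 'u'. The one such stem in the data (zeluf → vezeluf) adds the prefix ve-, so the same rule applies.
So momwespuk → vemomwespuk.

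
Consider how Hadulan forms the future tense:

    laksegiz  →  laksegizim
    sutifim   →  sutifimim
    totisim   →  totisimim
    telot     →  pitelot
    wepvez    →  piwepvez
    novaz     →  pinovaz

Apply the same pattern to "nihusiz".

"nihusiz" has last vowel 'i'. The stems whose last vowel is 'i' (laksegiz → laksegizim, sutifim → sutifimim, totisim → totisimim) add -im.
The other pattern: stems whose last vowel is 'a', 'e' or 'o' add the prefix pi-.
So nihusiz → nihusizim.

nihusizim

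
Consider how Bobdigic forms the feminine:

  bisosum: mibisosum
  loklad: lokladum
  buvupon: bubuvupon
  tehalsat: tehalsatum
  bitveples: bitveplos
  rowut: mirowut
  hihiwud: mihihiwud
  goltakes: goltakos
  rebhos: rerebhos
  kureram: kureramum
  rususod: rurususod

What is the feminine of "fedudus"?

hihiwud and loklad both end in -d yet inflect differently (mihihiwud, lokladum), so the final letter is not what conditions the rule; the last vowel is.
"fedudus" has last vowel 'u'. The stems whose last vowel is 'u' (hihiwud → mihihiwud, rowut → mirowut, bisosum → mibisosum) add the prefix mi-.
The other patterns: stems whose last vowel is 'a' add -um; stems whose last vowel is 'e' change the last vowel to 'o'; stems whose last vowel is 'o' repeat the first consonant+vowel as a prefix.
So fedudus → mifedudus.

mifedudus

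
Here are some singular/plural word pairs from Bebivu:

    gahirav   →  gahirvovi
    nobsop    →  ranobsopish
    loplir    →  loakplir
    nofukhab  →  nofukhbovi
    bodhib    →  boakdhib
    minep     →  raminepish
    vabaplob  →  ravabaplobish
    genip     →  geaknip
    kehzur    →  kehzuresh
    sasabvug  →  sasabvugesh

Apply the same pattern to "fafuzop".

vabaplob and nofukhab both end in -b yet inflect differently (ravabaplobish, nofukhbovi), so the final letter is not what conditions the rule; the last vowel is.
"fafuzop" has last vowel 'o'. The stems whose last vowel is 'o' (nobsop → ranobsopish, vabaplob → ravabaplobish) add ra- … -ish around the stem.
The other patterns: stems whose last vowel is 'a' delete the last vowel and add -ovi; stems whose last vowel is 'i' insert -ak- after the first vowel; stems whose last vowel is 'u' add -esh.
So fafuzop → rafafuzopish.

rafafuzopish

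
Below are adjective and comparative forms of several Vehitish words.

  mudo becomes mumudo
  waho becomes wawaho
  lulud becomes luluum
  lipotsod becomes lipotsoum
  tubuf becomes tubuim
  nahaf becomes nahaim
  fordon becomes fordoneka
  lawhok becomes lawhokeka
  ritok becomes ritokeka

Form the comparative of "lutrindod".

mudo and lipotsod both have last vowel 'o' yet inflect differently (mumudo, lipotsoum), so the last vowel is not what conditions the rule; the final letter is.
"lutrindod" ends in -d. The stems ending in -d (lulud → luluum, lipotsod → lipotsoum) drop the final letter and add -um.
The other patterns: stems ending in -o repeat the first consonant+vowel as a prefix; stems ending in -f drop the final letter and add -im; stems ending in -k or -n add -eka.
So lutrindod → lutrindoum.

lutrindoum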